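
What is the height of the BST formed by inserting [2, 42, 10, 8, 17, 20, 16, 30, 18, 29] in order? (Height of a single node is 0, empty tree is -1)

Insertion order: [2, 42, 10, 8, 17, 20, 16, 30, 18, 29]
Tree (level-order array): [2, None, 42, 10, None, 8, 17, None, None, 16, 20, None, None, 18, 30, None, None, 29]
Compute height bottom-up (empty subtree = -1):
  height(8) = 1 + max(-1, -1) = 0
  height(16) = 1 + max(-1, -1) = 0
  height(18) = 1 + max(-1, -1) = 0
  height(29) = 1 + max(-1, -1) = 0
  height(30) = 1 + max(0, -1) = 1
  height(20) = 1 + max(0, 1) = 2
  height(17) = 1 + max(0, 2) = 3
  height(10) = 1 + max(0, 3) = 4
  height(42) = 1 + max(4, -1) = 5
  height(2) = 1 + max(-1, 5) = 6
Height = 6


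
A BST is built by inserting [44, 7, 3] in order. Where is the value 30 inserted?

Starting tree (level order): [44, 7, None, 3]
Insertion path: 44 -> 7
Result: insert 30 as right child of 7
Final tree (level order): [44, 7, None, 3, 30]


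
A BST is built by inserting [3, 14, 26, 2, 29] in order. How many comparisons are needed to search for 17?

Search path for 17: 3 -> 14 -> 26
Found: False
Comparisons: 3


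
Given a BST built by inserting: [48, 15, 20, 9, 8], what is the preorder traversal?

Tree insertion order: [48, 15, 20, 9, 8]
Tree (level-order array): [48, 15, None, 9, 20, 8]
Preorder traversal: [48, 15, 9, 8, 20]


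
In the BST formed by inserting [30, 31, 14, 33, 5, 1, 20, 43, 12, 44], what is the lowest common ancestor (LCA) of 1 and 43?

Tree insertion order: [30, 31, 14, 33, 5, 1, 20, 43, 12, 44]
Tree (level-order array): [30, 14, 31, 5, 20, None, 33, 1, 12, None, None, None, 43, None, None, None, None, None, 44]
In a BST, the LCA of p=1, q=43 is the first node v on the
root-to-leaf path with p <= v <= q (go left if both < v, right if both > v).
Walk from root:
  at 30: 1 <= 30 <= 43, this is the LCA
LCA = 30


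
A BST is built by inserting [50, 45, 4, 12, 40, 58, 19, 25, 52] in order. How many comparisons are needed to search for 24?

Search path for 24: 50 -> 45 -> 4 -> 12 -> 40 -> 19 -> 25
Found: False
Comparisons: 7


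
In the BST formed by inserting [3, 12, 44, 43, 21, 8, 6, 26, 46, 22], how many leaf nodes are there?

Tree built from: [3, 12, 44, 43, 21, 8, 6, 26, 46, 22]
Tree (level-order array): [3, None, 12, 8, 44, 6, None, 43, 46, None, None, 21, None, None, None, None, 26, 22]
Rule: A leaf has 0 children.
Per-node child counts:
  node 3: 1 child(ren)
  node 12: 2 child(ren)
  node 8: 1 child(ren)
  node 6: 0 child(ren)
  node 44: 2 child(ren)
  node 43: 1 child(ren)
  node 21: 1 child(ren)
  node 26: 1 child(ren)
  node 22: 0 child(ren)
  node 46: 0 child(ren)
Matching nodes: [6, 22, 46]
Count of leaf nodes: 3


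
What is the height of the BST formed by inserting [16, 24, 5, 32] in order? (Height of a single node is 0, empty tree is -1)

Insertion order: [16, 24, 5, 32]
Tree (level-order array): [16, 5, 24, None, None, None, 32]
Compute height bottom-up (empty subtree = -1):
  height(5) = 1 + max(-1, -1) = 0
  height(32) = 1 + max(-1, -1) = 0
  height(24) = 1 + max(-1, 0) = 1
  height(16) = 1 + max(0, 1) = 2
Height = 2


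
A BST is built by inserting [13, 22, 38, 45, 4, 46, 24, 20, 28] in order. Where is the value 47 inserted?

Starting tree (level order): [13, 4, 22, None, None, 20, 38, None, None, 24, 45, None, 28, None, 46]
Insertion path: 13 -> 22 -> 38 -> 45 -> 46
Result: insert 47 as right child of 46
Final tree (level order): [13, 4, 22, None, None, 20, 38, None, None, 24, 45, None, 28, None, 46, None, None, None, 47]


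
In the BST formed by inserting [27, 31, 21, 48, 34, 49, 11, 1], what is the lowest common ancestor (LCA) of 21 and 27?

Tree insertion order: [27, 31, 21, 48, 34, 49, 11, 1]
Tree (level-order array): [27, 21, 31, 11, None, None, 48, 1, None, 34, 49]
In a BST, the LCA of p=21, q=27 is the first node v on the
root-to-leaf path with p <= v <= q (go left if both < v, right if both > v).
Walk from root:
  at 27: 21 <= 27 <= 27, this is the LCA
LCA = 27


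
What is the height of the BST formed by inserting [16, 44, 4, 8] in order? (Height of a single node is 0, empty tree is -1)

Insertion order: [16, 44, 4, 8]
Tree (level-order array): [16, 4, 44, None, 8]
Compute height bottom-up (empty subtree = -1):
  height(8) = 1 + max(-1, -1) = 0
  height(4) = 1 + max(-1, 0) = 1
  height(44) = 1 + max(-1, -1) = 0
  height(16) = 1 + max(1, 0) = 2
Height = 2


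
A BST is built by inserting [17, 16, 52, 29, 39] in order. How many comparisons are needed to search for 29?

Search path for 29: 17 -> 52 -> 29
Found: True
Comparisons: 3


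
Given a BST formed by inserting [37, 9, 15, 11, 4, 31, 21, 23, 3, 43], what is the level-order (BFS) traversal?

Tree insertion order: [37, 9, 15, 11, 4, 31, 21, 23, 3, 43]
Tree (level-order array): [37, 9, 43, 4, 15, None, None, 3, None, 11, 31, None, None, None, None, 21, None, None, 23]
BFS from the root, enqueuing left then right child of each popped node:
  queue [37] -> pop 37, enqueue [9, 43], visited so far: [37]
  queue [9, 43] -> pop 9, enqueue [4, 15], visited so far: [37, 9]
  queue [43, 4, 15] -> pop 43, enqueue [none], visited so far: [37, 9, 43]
  queue [4, 15] -> pop 4, enqueue [3], visited so far: [37, 9, 43, 4]
  queue [15, 3] -> pop 15, enqueue [11, 31], visited so far: [37, 9, 43, 4, 15]
  queue [3, 11, 31] -> pop 3, enqueue [none], visited so far: [37, 9, 43, 4, 15, 3]
  queue [11, 31] -> pop 11, enqueue [none], visited so far: [37, 9, 43, 4, 15, 3, 11]
  queue [31] -> pop 31, enqueue [21], visited so far: [37, 9, 43, 4, 15, 3, 11, 31]
  queue [21] -> pop 21, enqueue [23], visited so far: [37, 9, 43, 4, 15, 3, 11, 31, 21]
  queue [23] -> pop 23, enqueue [none], visited so far: [37, 9, 43, 4, 15, 3, 11, 31, 21, 23]
Result: [37, 9, 43, 4, 15, 3, 11, 31, 21, 23]


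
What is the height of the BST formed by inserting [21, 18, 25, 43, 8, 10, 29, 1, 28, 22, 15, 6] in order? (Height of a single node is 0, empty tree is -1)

Insertion order: [21, 18, 25, 43, 8, 10, 29, 1, 28, 22, 15, 6]
Tree (level-order array): [21, 18, 25, 8, None, 22, 43, 1, 10, None, None, 29, None, None, 6, None, 15, 28]
Compute height bottom-up (empty subtree = -1):
  height(6) = 1 + max(-1, -1) = 0
  height(1) = 1 + max(-1, 0) = 1
  height(15) = 1 + max(-1, -1) = 0
  height(10) = 1 + max(-1, 0) = 1
  height(8) = 1 + max(1, 1) = 2
  height(18) = 1 + max(2, -1) = 3
  height(22) = 1 + max(-1, -1) = 0
  height(28) = 1 + max(-1, -1) = 0
  height(29) = 1 + max(0, -1) = 1
  height(43) = 1 + max(1, -1) = 2
  height(25) = 1 + max(0, 2) = 3
  height(21) = 1 + max(3, 3) = 4
Height = 4


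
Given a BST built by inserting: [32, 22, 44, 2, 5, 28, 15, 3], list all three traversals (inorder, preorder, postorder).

Tree insertion order: [32, 22, 44, 2, 5, 28, 15, 3]
Tree (level-order array): [32, 22, 44, 2, 28, None, None, None, 5, None, None, 3, 15]
Inorder (L, root, R): [2, 3, 5, 15, 22, 28, 32, 44]
Preorder (root, L, R): [32, 22, 2, 5, 3, 15, 28, 44]
Postorder (L, R, root): [3, 15, 5, 2, 28, 22, 44, 32]


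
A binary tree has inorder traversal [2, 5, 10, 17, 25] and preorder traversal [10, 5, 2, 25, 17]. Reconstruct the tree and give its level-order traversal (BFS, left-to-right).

Inorder:  [2, 5, 10, 17, 25]
Preorder: [10, 5, 2, 25, 17]
Algorithm: preorder visits root first, so consume preorder in order;
for each root, split the current inorder slice at that value into
left-subtree inorder and right-subtree inorder, then recurse.
Recursive splits:
  root=10; inorder splits into left=[2, 5], right=[17, 25]
  root=5; inorder splits into left=[2], right=[]
  root=2; inorder splits into left=[], right=[]
  root=25; inorder splits into left=[17], right=[]
  root=17; inorder splits into left=[], right=[]
Reconstructed level-order: [10, 5, 25, 2, 17]


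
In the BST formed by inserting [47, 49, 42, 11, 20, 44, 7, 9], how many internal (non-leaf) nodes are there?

Tree built from: [47, 49, 42, 11, 20, 44, 7, 9]
Tree (level-order array): [47, 42, 49, 11, 44, None, None, 7, 20, None, None, None, 9]
Rule: An internal node has at least one child.
Per-node child counts:
  node 47: 2 child(ren)
  node 42: 2 child(ren)
  node 11: 2 child(ren)
  node 7: 1 child(ren)
  node 9: 0 child(ren)
  node 20: 0 child(ren)
  node 44: 0 child(ren)
  node 49: 0 child(ren)
Matching nodes: [47, 42, 11, 7]
Count of internal (non-leaf) nodes: 4


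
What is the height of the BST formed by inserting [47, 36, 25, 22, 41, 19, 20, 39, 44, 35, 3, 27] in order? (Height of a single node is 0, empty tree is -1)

Insertion order: [47, 36, 25, 22, 41, 19, 20, 39, 44, 35, 3, 27]
Tree (level-order array): [47, 36, None, 25, 41, 22, 35, 39, 44, 19, None, 27, None, None, None, None, None, 3, 20]
Compute height bottom-up (empty subtree = -1):
  height(3) = 1 + max(-1, -1) = 0
  height(20) = 1 + max(-1, -1) = 0
  height(19) = 1 + max(0, 0) = 1
  height(22) = 1 + max(1, -1) = 2
  height(27) = 1 + max(-1, -1) = 0
  height(35) = 1 + max(0, -1) = 1
  height(25) = 1 + max(2, 1) = 3
  height(39) = 1 + max(-1, -1) = 0
  height(44) = 1 + max(-1, -1) = 0
  height(41) = 1 + max(0, 0) = 1
  height(36) = 1 + max(3, 1) = 4
  height(47) = 1 + max(4, -1) = 5
Height = 5


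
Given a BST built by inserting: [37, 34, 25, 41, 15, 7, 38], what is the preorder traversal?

Tree insertion order: [37, 34, 25, 41, 15, 7, 38]
Tree (level-order array): [37, 34, 41, 25, None, 38, None, 15, None, None, None, 7]
Preorder traversal: [37, 34, 25, 15, 7, 41, 38]


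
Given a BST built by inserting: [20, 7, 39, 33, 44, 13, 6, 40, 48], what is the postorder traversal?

Tree insertion order: [20, 7, 39, 33, 44, 13, 6, 40, 48]
Tree (level-order array): [20, 7, 39, 6, 13, 33, 44, None, None, None, None, None, None, 40, 48]
Postorder traversal: [6, 13, 7, 33, 40, 48, 44, 39, 20]


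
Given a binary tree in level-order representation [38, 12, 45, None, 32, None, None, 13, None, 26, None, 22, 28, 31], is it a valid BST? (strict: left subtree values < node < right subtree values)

Level-order array: [38, 12, 45, None, 32, None, None, 13, None, 26, None, 22, 28, 31]
Validate using subtree bounds (lo, hi): at each node, require lo < value < hi,
then recurse left with hi=value and right with lo=value.
Preorder trace (stopping at first violation):
  at node 38 with bounds (-inf, +inf): OK
  at node 12 with bounds (-inf, 38): OK
  at node 32 with bounds (12, 38): OK
  at node 13 with bounds (12, 32): OK
  at node 26 with bounds (12, 13): VIOLATION
Node 26 violates its bound: not (12 < 26 < 13).
Result: Not a valid BST


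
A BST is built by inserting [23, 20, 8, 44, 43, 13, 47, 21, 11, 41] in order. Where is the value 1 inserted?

Starting tree (level order): [23, 20, 44, 8, 21, 43, 47, None, 13, None, None, 41, None, None, None, 11]
Insertion path: 23 -> 20 -> 8
Result: insert 1 as left child of 8
Final tree (level order): [23, 20, 44, 8, 21, 43, 47, 1, 13, None, None, 41, None, None, None, None, None, 11]


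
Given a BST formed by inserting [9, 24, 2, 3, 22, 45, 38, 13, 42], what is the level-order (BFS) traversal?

Tree insertion order: [9, 24, 2, 3, 22, 45, 38, 13, 42]
Tree (level-order array): [9, 2, 24, None, 3, 22, 45, None, None, 13, None, 38, None, None, None, None, 42]
BFS from the root, enqueuing left then right child of each popped node:
  queue [9] -> pop 9, enqueue [2, 24], visited so far: [9]
  queue [2, 24] -> pop 2, enqueue [3], visited so far: [9, 2]
  queue [24, 3] -> pop 24, enqueue [22, 45], visited so far: [9, 2, 24]
  queue [3, 22, 45] -> pop 3, enqueue [none], visited so far: [9, 2, 24, 3]
  queue [22, 45] -> pop 22, enqueue [13], visited so far: [9, 2, 24, 3, 22]
  queue [45, 13] -> pop 45, enqueue [38], visited so far: [9, 2, 24, 3, 22, 45]
  queue [13, 38] -> pop 13, enqueue [none], visited so far: [9, 2, 24, 3, 22, 45, 13]
  queue [38] -> pop 38, enqueue [42], visited so far: [9, 2, 24, 3, 22, 45, 13, 38]
  queue [42] -> pop 42, enqueue [none], visited so far: [9, 2, 24, 3, 22, 45, 13, 38, 42]
Result: [9, 2, 24, 3, 22, 45, 13, 38, 42]


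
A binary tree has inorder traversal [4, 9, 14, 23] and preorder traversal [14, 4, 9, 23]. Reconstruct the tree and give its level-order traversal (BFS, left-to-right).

Inorder:  [4, 9, 14, 23]
Preorder: [14, 4, 9, 23]
Algorithm: preorder visits root first, so consume preorder in order;
for each root, split the current inorder slice at that value into
left-subtree inorder and right-subtree inorder, then recurse.
Recursive splits:
  root=14; inorder splits into left=[4, 9], right=[23]
  root=4; inorder splits into left=[], right=[9]
  root=9; inorder splits into left=[], right=[]
  root=23; inorder splits into left=[], right=[]
Reconstructed level-order: [14, 4, 23, 9]


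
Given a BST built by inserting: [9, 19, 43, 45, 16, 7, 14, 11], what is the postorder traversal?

Tree insertion order: [9, 19, 43, 45, 16, 7, 14, 11]
Tree (level-order array): [9, 7, 19, None, None, 16, 43, 14, None, None, 45, 11]
Postorder traversal: [7, 11, 14, 16, 45, 43, 19, 9]


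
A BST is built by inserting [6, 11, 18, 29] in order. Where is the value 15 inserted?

Starting tree (level order): [6, None, 11, None, 18, None, 29]
Insertion path: 6 -> 11 -> 18
Result: insert 15 as left child of 18
Final tree (level order): [6, None, 11, None, 18, 15, 29]


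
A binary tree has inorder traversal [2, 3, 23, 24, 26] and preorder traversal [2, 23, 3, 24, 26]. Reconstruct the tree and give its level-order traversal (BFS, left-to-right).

Inorder:  [2, 3, 23, 24, 26]
Preorder: [2, 23, 3, 24, 26]
Algorithm: preorder visits root first, so consume preorder in order;
for each root, split the current inorder slice at that value into
left-subtree inorder and right-subtree inorder, then recurse.
Recursive splits:
  root=2; inorder splits into left=[], right=[3, 23, 24, 26]
  root=23; inorder splits into left=[3], right=[24, 26]
  root=3; inorder splits into left=[], right=[]
  root=24; inorder splits into left=[], right=[26]
  root=26; inorder splits into left=[], right=[]
Reconstructed level-order: [2, 23, 3, 24, 26]


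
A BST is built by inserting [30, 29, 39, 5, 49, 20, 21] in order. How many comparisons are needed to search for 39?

Search path for 39: 30 -> 39
Found: True
Comparisons: 2


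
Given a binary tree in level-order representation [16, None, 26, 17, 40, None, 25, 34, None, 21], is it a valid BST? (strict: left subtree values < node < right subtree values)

Level-order array: [16, None, 26, 17, 40, None, 25, 34, None, 21]
Validate using subtree bounds (lo, hi): at each node, require lo < value < hi,
then recurse left with hi=value and right with lo=value.
Preorder trace (stopping at first violation):
  at node 16 with bounds (-inf, +inf): OK
  at node 26 with bounds (16, +inf): OK
  at node 17 with bounds (16, 26): OK
  at node 25 with bounds (17, 26): OK
  at node 21 with bounds (17, 25): OK
  at node 40 with bounds (26, +inf): OK
  at node 34 with bounds (26, 40): OK
No violation found at any node.
Result: Valid BST


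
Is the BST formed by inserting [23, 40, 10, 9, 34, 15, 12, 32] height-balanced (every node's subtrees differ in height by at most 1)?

Tree (level-order array): [23, 10, 40, 9, 15, 34, None, None, None, 12, None, 32]
Definition: a tree is height-balanced if, at every node, |h(left) - h(right)| <= 1 (empty subtree has height -1).
Bottom-up per-node check:
  node 9: h_left=-1, h_right=-1, diff=0 [OK], height=0
  node 12: h_left=-1, h_right=-1, diff=0 [OK], height=0
  node 15: h_left=0, h_right=-1, diff=1 [OK], height=1
  node 10: h_left=0, h_right=1, diff=1 [OK], height=2
  node 32: h_left=-1, h_right=-1, diff=0 [OK], height=0
  node 34: h_left=0, h_right=-1, diff=1 [OK], height=1
  node 40: h_left=1, h_right=-1, diff=2 [FAIL (|1--1|=2 > 1)], height=2
  node 23: h_left=2, h_right=2, diff=0 [OK], height=3
Node 40 violates the condition: |1 - -1| = 2 > 1.
Result: Not balanced


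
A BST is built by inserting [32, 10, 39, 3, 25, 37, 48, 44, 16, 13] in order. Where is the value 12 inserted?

Starting tree (level order): [32, 10, 39, 3, 25, 37, 48, None, None, 16, None, None, None, 44, None, 13]
Insertion path: 32 -> 10 -> 25 -> 16 -> 13
Result: insert 12 as left child of 13
Final tree (level order): [32, 10, 39, 3, 25, 37, 48, None, None, 16, None, None, None, 44, None, 13, None, None, None, 12]


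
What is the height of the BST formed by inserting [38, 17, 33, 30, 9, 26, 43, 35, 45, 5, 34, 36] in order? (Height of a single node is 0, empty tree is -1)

Insertion order: [38, 17, 33, 30, 9, 26, 43, 35, 45, 5, 34, 36]
Tree (level-order array): [38, 17, 43, 9, 33, None, 45, 5, None, 30, 35, None, None, None, None, 26, None, 34, 36]
Compute height bottom-up (empty subtree = -1):
  height(5) = 1 + max(-1, -1) = 0
  height(9) = 1 + max(0, -1) = 1
  height(26) = 1 + max(-1, -1) = 0
  height(30) = 1 + max(0, -1) = 1
  height(34) = 1 + max(-1, -1) = 0
  height(36) = 1 + max(-1, -1) = 0
  height(35) = 1 + max(0, 0) = 1
  height(33) = 1 + max(1, 1) = 2
  height(17) = 1 + max(1, 2) = 3
  height(45) = 1 + max(-1, -1) = 0
  height(43) = 1 + max(-1, 0) = 1
  height(38) = 1 + max(3, 1) = 4
Height = 4


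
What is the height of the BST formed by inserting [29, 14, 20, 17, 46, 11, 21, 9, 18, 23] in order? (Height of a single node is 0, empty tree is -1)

Insertion order: [29, 14, 20, 17, 46, 11, 21, 9, 18, 23]
Tree (level-order array): [29, 14, 46, 11, 20, None, None, 9, None, 17, 21, None, None, None, 18, None, 23]
Compute height bottom-up (empty subtree = -1):
  height(9) = 1 + max(-1, -1) = 0
  height(11) = 1 + max(0, -1) = 1
  height(18) = 1 + max(-1, -1) = 0
  height(17) = 1 + max(-1, 0) = 1
  height(23) = 1 + max(-1, -1) = 0
  height(21) = 1 + max(-1, 0) = 1
  height(20) = 1 + max(1, 1) = 2
  height(14) = 1 + max(1, 2) = 3
  height(46) = 1 + max(-1, -1) = 0
  height(29) = 1 + max(3, 0) = 4
Height = 4


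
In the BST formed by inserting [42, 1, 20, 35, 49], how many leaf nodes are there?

Tree built from: [42, 1, 20, 35, 49]
Tree (level-order array): [42, 1, 49, None, 20, None, None, None, 35]
Rule: A leaf has 0 children.
Per-node child counts:
  node 42: 2 child(ren)
  node 1: 1 child(ren)
  node 20: 1 child(ren)
  node 35: 0 child(ren)
  node 49: 0 child(ren)
Matching nodes: [35, 49]
Count of leaf nodes: 2


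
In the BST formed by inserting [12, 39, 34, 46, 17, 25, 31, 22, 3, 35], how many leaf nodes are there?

Tree built from: [12, 39, 34, 46, 17, 25, 31, 22, 3, 35]
Tree (level-order array): [12, 3, 39, None, None, 34, 46, 17, 35, None, None, None, 25, None, None, 22, 31]
Rule: A leaf has 0 children.
Per-node child counts:
  node 12: 2 child(ren)
  node 3: 0 child(ren)
  node 39: 2 child(ren)
  node 34: 2 child(ren)
  node 17: 1 child(ren)
  node 25: 2 child(ren)
  node 22: 0 child(ren)
  node 31: 0 child(ren)
  node 35: 0 child(ren)
  node 46: 0 child(ren)
Matching nodes: [3, 22, 31, 35, 46]
Count of leaf nodes: 5


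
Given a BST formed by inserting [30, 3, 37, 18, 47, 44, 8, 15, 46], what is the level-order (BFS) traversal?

Tree insertion order: [30, 3, 37, 18, 47, 44, 8, 15, 46]
Tree (level-order array): [30, 3, 37, None, 18, None, 47, 8, None, 44, None, None, 15, None, 46]
BFS from the root, enqueuing left then right child of each popped node:
  queue [30] -> pop 30, enqueue [3, 37], visited so far: [30]
  queue [3, 37] -> pop 3, enqueue [18], visited so far: [30, 3]
  queue [37, 18] -> pop 37, enqueue [47], visited so far: [30, 3, 37]
  queue [18, 47] -> pop 18, enqueue [8], visited so far: [30, 3, 37, 18]
  queue [47, 8] -> pop 47, enqueue [44], visited so far: [30, 3, 37, 18, 47]
  queue [8, 44] -> pop 8, enqueue [15], visited so far: [30, 3, 37, 18, 47, 8]
  queue [44, 15] -> pop 44, enqueue [46], visited so far: [30, 3, 37, 18, 47, 8, 44]
  queue [15, 46] -> pop 15, enqueue [none], visited so far: [30, 3, 37, 18, 47, 8, 44, 15]
  queue [46] -> pop 46, enqueue [none], visited so far: [30, 3, 37, 18, 47, 8, 44, 15, 46]
Result: [30, 3, 37, 18, 47, 8, 44, 15, 46]


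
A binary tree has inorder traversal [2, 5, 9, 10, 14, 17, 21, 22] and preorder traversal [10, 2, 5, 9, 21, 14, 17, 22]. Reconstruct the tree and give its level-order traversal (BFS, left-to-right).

Inorder:  [2, 5, 9, 10, 14, 17, 21, 22]
Preorder: [10, 2, 5, 9, 21, 14, 17, 22]
Algorithm: preorder visits root first, so consume preorder in order;
for each root, split the current inorder slice at that value into
left-subtree inorder and right-subtree inorder, then recurse.
Recursive splits:
  root=10; inorder splits into left=[2, 5, 9], right=[14, 17, 21, 22]
  root=2; inorder splits into left=[], right=[5, 9]
  root=5; inorder splits into left=[], right=[9]
  root=9; inorder splits into left=[], right=[]
  root=21; inorder splits into left=[14, 17], right=[22]
  root=14; inorder splits into left=[], right=[17]
  root=17; inorder splits into left=[], right=[]
  root=22; inorder splits into left=[], right=[]
Reconstructed level-order: [10, 2, 21, 5, 14, 22, 9, 17]


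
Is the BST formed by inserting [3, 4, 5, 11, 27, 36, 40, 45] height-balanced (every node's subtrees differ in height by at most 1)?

Tree (level-order array): [3, None, 4, None, 5, None, 11, None, 27, None, 36, None, 40, None, 45]
Definition: a tree is height-balanced if, at every node, |h(left) - h(right)| <= 1 (empty subtree has height -1).
Bottom-up per-node check:
  node 45: h_left=-1, h_right=-1, diff=0 [OK], height=0
  node 40: h_left=-1, h_right=0, diff=1 [OK], height=1
  node 36: h_left=-1, h_right=1, diff=2 [FAIL (|-1-1|=2 > 1)], height=2
  node 27: h_left=-1, h_right=2, diff=3 [FAIL (|-1-2|=3 > 1)], height=3
  node 11: h_left=-1, h_right=3, diff=4 [FAIL (|-1-3|=4 > 1)], height=4
  node 5: h_left=-1, h_right=4, diff=5 [FAIL (|-1-4|=5 > 1)], height=5
  node 4: h_left=-1, h_right=5, diff=6 [FAIL (|-1-5|=6 > 1)], height=6
  node 3: h_left=-1, h_right=6, diff=7 [FAIL (|-1-6|=7 > 1)], height=7
Node 36 violates the condition: |-1 - 1| = 2 > 1.
Result: Not balanced


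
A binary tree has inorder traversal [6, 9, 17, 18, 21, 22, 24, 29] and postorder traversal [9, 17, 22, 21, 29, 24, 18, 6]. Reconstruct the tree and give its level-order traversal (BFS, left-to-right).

Inorder:   [6, 9, 17, 18, 21, 22, 24, 29]
Postorder: [9, 17, 22, 21, 29, 24, 18, 6]
Algorithm: postorder visits root last, so walk postorder right-to-left;
each value is the root of the current inorder slice — split it at that
value, recurse on the right subtree first, then the left.
Recursive splits:
  root=6; inorder splits into left=[], right=[9, 17, 18, 21, 22, 24, 29]
  root=18; inorder splits into left=[9, 17], right=[21, 22, 24, 29]
  root=24; inorder splits into left=[21, 22], right=[29]
  root=29; inorder splits into left=[], right=[]
  root=21; inorder splits into left=[], right=[22]
  root=22; inorder splits into left=[], right=[]
  root=17; inorder splits into left=[9], right=[]
  root=9; inorder splits into left=[], right=[]
Reconstructed level-order: [6, 18, 17, 24, 9, 21, 29, 22]


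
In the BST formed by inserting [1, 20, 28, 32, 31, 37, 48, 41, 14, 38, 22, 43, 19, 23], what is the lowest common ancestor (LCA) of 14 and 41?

Tree insertion order: [1, 20, 28, 32, 31, 37, 48, 41, 14, 38, 22, 43, 19, 23]
Tree (level-order array): [1, None, 20, 14, 28, None, 19, 22, 32, None, None, None, 23, 31, 37, None, None, None, None, None, 48, 41, None, 38, 43]
In a BST, the LCA of p=14, q=41 is the first node v on the
root-to-leaf path with p <= v <= q (go left if both < v, right if both > v).
Walk from root:
  at 1: both 14 and 41 > 1, go right
  at 20: 14 <= 20 <= 41, this is the LCA
LCA = 20


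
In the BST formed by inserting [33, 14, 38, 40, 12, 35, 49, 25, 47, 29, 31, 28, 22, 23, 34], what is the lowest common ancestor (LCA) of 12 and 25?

Tree insertion order: [33, 14, 38, 40, 12, 35, 49, 25, 47, 29, 31, 28, 22, 23, 34]
Tree (level-order array): [33, 14, 38, 12, 25, 35, 40, None, None, 22, 29, 34, None, None, 49, None, 23, 28, 31, None, None, 47]
In a BST, the LCA of p=12, q=25 is the first node v on the
root-to-leaf path with p <= v <= q (go left if both < v, right if both > v).
Walk from root:
  at 33: both 12 and 25 < 33, go left
  at 14: 12 <= 14 <= 25, this is the LCA
LCA = 14


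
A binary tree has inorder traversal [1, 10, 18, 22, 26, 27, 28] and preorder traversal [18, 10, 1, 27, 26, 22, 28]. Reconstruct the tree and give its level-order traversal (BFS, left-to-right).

Inorder:  [1, 10, 18, 22, 26, 27, 28]
Preorder: [18, 10, 1, 27, 26, 22, 28]
Algorithm: preorder visits root first, so consume preorder in order;
for each root, split the current inorder slice at that value into
left-subtree inorder and right-subtree inorder, then recurse.
Recursive splits:
  root=18; inorder splits into left=[1, 10], right=[22, 26, 27, 28]
  root=10; inorder splits into left=[1], right=[]
  root=1; inorder splits into left=[], right=[]
  root=27; inorder splits into left=[22, 26], right=[28]
  root=26; inorder splits into left=[22], right=[]
  root=22; inorder splits into left=[], right=[]
  root=28; inorder splits into left=[], right=[]
Reconstructed level-order: [18, 10, 27, 1, 26, 28, 22]


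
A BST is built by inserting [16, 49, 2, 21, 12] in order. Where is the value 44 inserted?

Starting tree (level order): [16, 2, 49, None, 12, 21]
Insertion path: 16 -> 49 -> 21
Result: insert 44 as right child of 21
Final tree (level order): [16, 2, 49, None, 12, 21, None, None, None, None, 44]


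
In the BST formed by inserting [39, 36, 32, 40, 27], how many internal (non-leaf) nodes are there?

Tree built from: [39, 36, 32, 40, 27]
Tree (level-order array): [39, 36, 40, 32, None, None, None, 27]
Rule: An internal node has at least one child.
Per-node child counts:
  node 39: 2 child(ren)
  node 36: 1 child(ren)
  node 32: 1 child(ren)
  node 27: 0 child(ren)
  node 40: 0 child(ren)
Matching nodes: [39, 36, 32]
Count of internal (non-leaf) nodes: 3


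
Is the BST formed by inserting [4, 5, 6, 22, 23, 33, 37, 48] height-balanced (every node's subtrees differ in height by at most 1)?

Tree (level-order array): [4, None, 5, None, 6, None, 22, None, 23, None, 33, None, 37, None, 48]
Definition: a tree is height-balanced if, at every node, |h(left) - h(right)| <= 1 (empty subtree has height -1).
Bottom-up per-node check:
  node 48: h_left=-1, h_right=-1, diff=0 [OK], height=0
  node 37: h_left=-1, h_right=0, diff=1 [OK], height=1
  node 33: h_left=-1, h_right=1, diff=2 [FAIL (|-1-1|=2 > 1)], height=2
  node 23: h_left=-1, h_right=2, diff=3 [FAIL (|-1-2|=3 > 1)], height=3
  node 22: h_left=-1, h_right=3, diff=4 [FAIL (|-1-3|=4 > 1)], height=4
  node 6: h_left=-1, h_right=4, diff=5 [FAIL (|-1-4|=5 > 1)], height=5
  node 5: h_left=-1, h_right=5, diff=6 [FAIL (|-1-5|=6 > 1)], height=6
  node 4: h_left=-1, h_right=6, diff=7 [FAIL (|-1-6|=7 > 1)], height=7
Node 33 violates the condition: |-1 - 1| = 2 > 1.
Result: Not balanced


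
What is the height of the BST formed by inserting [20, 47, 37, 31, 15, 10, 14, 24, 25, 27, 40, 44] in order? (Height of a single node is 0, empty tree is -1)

Insertion order: [20, 47, 37, 31, 15, 10, 14, 24, 25, 27, 40, 44]
Tree (level-order array): [20, 15, 47, 10, None, 37, None, None, 14, 31, 40, None, None, 24, None, None, 44, None, 25, None, None, None, 27]
Compute height bottom-up (empty subtree = -1):
  height(14) = 1 + max(-1, -1) = 0
  height(10) = 1 + max(-1, 0) = 1
  height(15) = 1 + max(1, -1) = 2
  height(27) = 1 + max(-1, -1) = 0
  height(25) = 1 + max(-1, 0) = 1
  height(24) = 1 + max(-1, 1) = 2
  height(31) = 1 + max(2, -1) = 3
  height(44) = 1 + max(-1, -1) = 0
  height(40) = 1 + max(-1, 0) = 1
  height(37) = 1 + max(3, 1) = 4
  height(47) = 1 + max(4, -1) = 5
  height(20) = 1 + max(2, 5) = 6
Height = 6


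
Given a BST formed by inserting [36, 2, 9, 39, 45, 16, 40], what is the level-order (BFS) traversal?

Tree insertion order: [36, 2, 9, 39, 45, 16, 40]
Tree (level-order array): [36, 2, 39, None, 9, None, 45, None, 16, 40]
BFS from the root, enqueuing left then right child of each popped node:
  queue [36] -> pop 36, enqueue [2, 39], visited so far: [36]
  queue [2, 39] -> pop 2, enqueue [9], visited so far: [36, 2]
  queue [39, 9] -> pop 39, enqueue [45], visited so far: [36, 2, 39]
  queue [9, 45] -> pop 9, enqueue [16], visited so far: [36, 2, 39, 9]
  queue [45, 16] -> pop 45, enqueue [40], visited so far: [36, 2, 39, 9, 45]
  queue [16, 40] -> pop 16, enqueue [none], visited so far: [36, 2, 39, 9, 45, 16]
  queue [40] -> pop 40, enqueue [none], visited so far: [36, 2, 39, 9, 45, 16, 40]
Result: [36, 2, 39, 9, 45, 16, 40]


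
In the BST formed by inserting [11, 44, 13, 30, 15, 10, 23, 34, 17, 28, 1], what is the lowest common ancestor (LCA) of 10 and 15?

Tree insertion order: [11, 44, 13, 30, 15, 10, 23, 34, 17, 28, 1]
Tree (level-order array): [11, 10, 44, 1, None, 13, None, None, None, None, 30, 15, 34, None, 23, None, None, 17, 28]
In a BST, the LCA of p=10, q=15 is the first node v on the
root-to-leaf path with p <= v <= q (go left if both < v, right if both > v).
Walk from root:
  at 11: 10 <= 11 <= 15, this is the LCA
LCA = 11


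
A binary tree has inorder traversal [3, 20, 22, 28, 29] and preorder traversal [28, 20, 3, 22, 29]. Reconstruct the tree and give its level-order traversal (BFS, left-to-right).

Inorder:  [3, 20, 22, 28, 29]
Preorder: [28, 20, 3, 22, 29]
Algorithm: preorder visits root first, so consume preorder in order;
for each root, split the current inorder slice at that value into
left-subtree inorder and right-subtree inorder, then recurse.
Recursive splits:
  root=28; inorder splits into left=[3, 20, 22], right=[29]
  root=20; inorder splits into left=[3], right=[22]
  root=3; inorder splits into left=[], right=[]
  root=22; inorder splits into left=[], right=[]
  root=29; inorder splits into left=[], right=[]
Reconstructed level-order: [28, 20, 29, 3, 22]


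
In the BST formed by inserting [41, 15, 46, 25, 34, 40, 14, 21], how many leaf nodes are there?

Tree built from: [41, 15, 46, 25, 34, 40, 14, 21]
Tree (level-order array): [41, 15, 46, 14, 25, None, None, None, None, 21, 34, None, None, None, 40]
Rule: A leaf has 0 children.
Per-node child counts:
  node 41: 2 child(ren)
  node 15: 2 child(ren)
  node 14: 0 child(ren)
  node 25: 2 child(ren)
  node 21: 0 child(ren)
  node 34: 1 child(ren)
  node 40: 0 child(ren)
  node 46: 0 child(ren)
Matching nodes: [14, 21, 40, 46]
Count of leaf nodes: 4


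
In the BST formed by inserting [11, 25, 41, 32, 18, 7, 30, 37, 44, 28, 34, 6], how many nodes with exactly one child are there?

Tree built from: [11, 25, 41, 32, 18, 7, 30, 37, 44, 28, 34, 6]
Tree (level-order array): [11, 7, 25, 6, None, 18, 41, None, None, None, None, 32, 44, 30, 37, None, None, 28, None, 34]
Rule: These are nodes with exactly 1 non-null child.
Per-node child counts:
  node 11: 2 child(ren)
  node 7: 1 child(ren)
  node 6: 0 child(ren)
  node 25: 2 child(ren)
  node 18: 0 child(ren)
  node 41: 2 child(ren)
  node 32: 2 child(ren)
  node 30: 1 child(ren)
  node 28: 0 child(ren)
  node 37: 1 child(ren)
  node 34: 0 child(ren)
  node 44: 0 child(ren)
Matching nodes: [7, 30, 37]
Count of nodes with exactly one child: 3


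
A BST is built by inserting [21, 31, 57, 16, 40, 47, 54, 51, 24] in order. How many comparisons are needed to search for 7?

Search path for 7: 21 -> 16
Found: False
Comparisons: 2


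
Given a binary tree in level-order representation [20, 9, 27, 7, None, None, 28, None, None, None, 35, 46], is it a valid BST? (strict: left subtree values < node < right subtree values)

Level-order array: [20, 9, 27, 7, None, None, 28, None, None, None, 35, 46]
Validate using subtree bounds (lo, hi): at each node, require lo < value < hi,
then recurse left with hi=value and right with lo=value.
Preorder trace (stopping at first violation):
  at node 20 with bounds (-inf, +inf): OK
  at node 9 with bounds (-inf, 20): OK
  at node 7 with bounds (-inf, 9): OK
  at node 27 with bounds (20, +inf): OK
  at node 28 with bounds (27, +inf): OK
  at node 35 with bounds (28, +inf): OK
  at node 46 with bounds (28, 35): VIOLATION
Node 46 violates its bound: not (28 < 46 < 35).
Result: Not a valid BST


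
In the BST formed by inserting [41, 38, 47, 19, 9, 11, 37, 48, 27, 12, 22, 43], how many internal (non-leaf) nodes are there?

Tree built from: [41, 38, 47, 19, 9, 11, 37, 48, 27, 12, 22, 43]
Tree (level-order array): [41, 38, 47, 19, None, 43, 48, 9, 37, None, None, None, None, None, 11, 27, None, None, 12, 22]
Rule: An internal node has at least one child.
Per-node child counts:
  node 41: 2 child(ren)
  node 38: 1 child(ren)
  node 19: 2 child(ren)
  node 9: 1 child(ren)
  node 11: 1 child(ren)
  node 12: 0 child(ren)
  node 37: 1 child(ren)
  node 27: 1 child(ren)
  node 22: 0 child(ren)
  node 47: 2 child(ren)
  node 43: 0 child(ren)
  node 48: 0 child(ren)
Matching nodes: [41, 38, 19, 9, 11, 37, 27, 47]
Count of internal (non-leaf) nodes: 8


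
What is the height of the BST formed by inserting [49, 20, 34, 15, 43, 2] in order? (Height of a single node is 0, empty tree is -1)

Insertion order: [49, 20, 34, 15, 43, 2]
Tree (level-order array): [49, 20, None, 15, 34, 2, None, None, 43]
Compute height bottom-up (empty subtree = -1):
  height(2) = 1 + max(-1, -1) = 0
  height(15) = 1 + max(0, -1) = 1
  height(43) = 1 + max(-1, -1) = 0
  height(34) = 1 + max(-1, 0) = 1
  height(20) = 1 + max(1, 1) = 2
  height(49) = 1 + max(2, -1) = 3
Height = 3


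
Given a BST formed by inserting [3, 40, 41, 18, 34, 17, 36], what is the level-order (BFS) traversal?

Tree insertion order: [3, 40, 41, 18, 34, 17, 36]
Tree (level-order array): [3, None, 40, 18, 41, 17, 34, None, None, None, None, None, 36]
BFS from the root, enqueuing left then right child of each popped node:
  queue [3] -> pop 3, enqueue [40], visited so far: [3]
  queue [40] -> pop 40, enqueue [18, 41], visited so far: [3, 40]
  queue [18, 41] -> pop 18, enqueue [17, 34], visited so far: [3, 40, 18]
  queue [41, 17, 34] -> pop 41, enqueue [none], visited so far: [3, 40, 18, 41]
  queue [17, 34] -> pop 17, enqueue [none], visited so far: [3, 40, 18, 41, 17]
  queue [34] -> pop 34, enqueue [36], visited so far: [3, 40, 18, 41, 17, 34]
  queue [36] -> pop 36, enqueue [none], visited so far: [3, 40, 18, 41, 17, 34, 36]
Result: [3, 40, 18, 41, 17, 34, 36]


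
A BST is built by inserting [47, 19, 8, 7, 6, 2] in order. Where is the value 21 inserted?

Starting tree (level order): [47, 19, None, 8, None, 7, None, 6, None, 2]
Insertion path: 47 -> 19
Result: insert 21 as right child of 19
Final tree (level order): [47, 19, None, 8, 21, 7, None, None, None, 6, None, 2]


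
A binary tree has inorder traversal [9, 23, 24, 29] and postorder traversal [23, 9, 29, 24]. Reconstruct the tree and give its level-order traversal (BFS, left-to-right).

Inorder:   [9, 23, 24, 29]
Postorder: [23, 9, 29, 24]
Algorithm: postorder visits root last, so walk postorder right-to-left;
each value is the root of the current inorder slice — split it at that
value, recurse on the right subtree first, then the left.
Recursive splits:
  root=24; inorder splits into left=[9, 23], right=[29]
  root=29; inorder splits into left=[], right=[]
  root=9; inorder splits into left=[], right=[23]
  root=23; inorder splits into left=[], right=[]
Reconstructed level-order: [24, 9, 29, 23]


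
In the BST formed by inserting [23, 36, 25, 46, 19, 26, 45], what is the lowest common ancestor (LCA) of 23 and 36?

Tree insertion order: [23, 36, 25, 46, 19, 26, 45]
Tree (level-order array): [23, 19, 36, None, None, 25, 46, None, 26, 45]
In a BST, the LCA of p=23, q=36 is the first node v on the
root-to-leaf path with p <= v <= q (go left if both < v, right if both > v).
Walk from root:
  at 23: 23 <= 23 <= 36, this is the LCA
LCA = 23


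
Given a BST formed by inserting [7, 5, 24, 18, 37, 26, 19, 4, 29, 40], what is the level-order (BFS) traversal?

Tree insertion order: [7, 5, 24, 18, 37, 26, 19, 4, 29, 40]
Tree (level-order array): [7, 5, 24, 4, None, 18, 37, None, None, None, 19, 26, 40, None, None, None, 29]
BFS from the root, enqueuing left then right child of each popped node:
  queue [7] -> pop 7, enqueue [5, 24], visited so far: [7]
  queue [5, 24] -> pop 5, enqueue [4], visited so far: [7, 5]
  queue [24, 4] -> pop 24, enqueue [18, 37], visited so far: [7, 5, 24]
  queue [4, 18, 37] -> pop 4, enqueue [none], visited so far: [7, 5, 24, 4]
  queue [18, 37] -> pop 18, enqueue [19], visited so far: [7, 5, 24, 4, 18]
  queue [37, 19] -> pop 37, enqueue [26, 40], visited so far: [7, 5, 24, 4, 18, 37]
  queue [19, 26, 40] -> pop 19, enqueue [none], visited so far: [7, 5, 24, 4, 18, 37, 19]
  queue [26, 40] -> pop 26, enqueue [29], visited so far: [7, 5, 24, 4, 18, 37, 19, 26]
  queue [40, 29] -> pop 40, enqueue [none], visited so far: [7, 5, 24, 4, 18, 37, 19, 26, 40]
  queue [29] -> pop 29, enqueue [none], visited so far: [7, 5, 24, 4, 18, 37, 19, 26, 40, 29]
Result: [7, 5, 24, 4, 18, 37, 19, 26, 40, 29]


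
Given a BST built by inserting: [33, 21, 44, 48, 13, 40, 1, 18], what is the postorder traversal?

Tree insertion order: [33, 21, 44, 48, 13, 40, 1, 18]
Tree (level-order array): [33, 21, 44, 13, None, 40, 48, 1, 18]
Postorder traversal: [1, 18, 13, 21, 40, 48, 44, 33]


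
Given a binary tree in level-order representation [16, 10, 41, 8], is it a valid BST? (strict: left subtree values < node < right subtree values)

Level-order array: [16, 10, 41, 8]
Validate using subtree bounds (lo, hi): at each node, require lo < value < hi,
then recurse left with hi=value and right with lo=value.
Preorder trace (stopping at first violation):
  at node 16 with bounds (-inf, +inf): OK
  at node 10 with bounds (-inf, 16): OK
  at node 8 with bounds (-inf, 10): OK
  at node 41 with bounds (16, +inf): OK
No violation found at any node.
Result: Valid BST


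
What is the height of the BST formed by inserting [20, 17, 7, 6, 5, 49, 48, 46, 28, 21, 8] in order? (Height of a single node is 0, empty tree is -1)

Insertion order: [20, 17, 7, 6, 5, 49, 48, 46, 28, 21, 8]
Tree (level-order array): [20, 17, 49, 7, None, 48, None, 6, 8, 46, None, 5, None, None, None, 28, None, None, None, 21]
Compute height bottom-up (empty subtree = -1):
  height(5) = 1 + max(-1, -1) = 0
  height(6) = 1 + max(0, -1) = 1
  height(8) = 1 + max(-1, -1) = 0
  height(7) = 1 + max(1, 0) = 2
  height(17) = 1 + max(2, -1) = 3
  height(21) = 1 + max(-1, -1) = 0
  height(28) = 1 + max(0, -1) = 1
  height(46) = 1 + max(1, -1) = 2
  height(48) = 1 + max(2, -1) = 3
  height(49) = 1 + max(3, -1) = 4
  height(20) = 1 + max(3, 4) = 5
Height = 5


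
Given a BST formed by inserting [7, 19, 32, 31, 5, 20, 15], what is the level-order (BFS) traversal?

Tree insertion order: [7, 19, 32, 31, 5, 20, 15]
Tree (level-order array): [7, 5, 19, None, None, 15, 32, None, None, 31, None, 20]
BFS from the root, enqueuing left then right child of each popped node:
  queue [7] -> pop 7, enqueue [5, 19], visited so far: [7]
  queue [5, 19] -> pop 5, enqueue [none], visited so far: [7, 5]
  queue [19] -> pop 19, enqueue [15, 32], visited so far: [7, 5, 19]
  queue [15, 32] -> pop 15, enqueue [none], visited so far: [7, 5, 19, 15]
  queue [32] -> pop 32, enqueue [31], visited so far: [7, 5, 19, 15, 32]
  queue [31] -> pop 31, enqueue [20], visited so far: [7, 5, 19, 15, 32, 31]
  queue [20] -> pop 20, enqueue [none], visited so far: [7, 5, 19, 15, 32, 31, 20]
Result: [7, 5, 19, 15, 32, 31, 20]


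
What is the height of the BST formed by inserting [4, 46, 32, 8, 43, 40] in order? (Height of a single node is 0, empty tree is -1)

Insertion order: [4, 46, 32, 8, 43, 40]
Tree (level-order array): [4, None, 46, 32, None, 8, 43, None, None, 40]
Compute height bottom-up (empty subtree = -1):
  height(8) = 1 + max(-1, -1) = 0
  height(40) = 1 + max(-1, -1) = 0
  height(43) = 1 + max(0, -1) = 1
  height(32) = 1 + max(0, 1) = 2
  height(46) = 1 + max(2, -1) = 3
  height(4) = 1 + max(-1, 3) = 4
Height = 4


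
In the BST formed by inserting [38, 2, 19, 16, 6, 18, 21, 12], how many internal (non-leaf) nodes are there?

Tree built from: [38, 2, 19, 16, 6, 18, 21, 12]
Tree (level-order array): [38, 2, None, None, 19, 16, 21, 6, 18, None, None, None, 12]
Rule: An internal node has at least one child.
Per-node child counts:
  node 38: 1 child(ren)
  node 2: 1 child(ren)
  node 19: 2 child(ren)
  node 16: 2 child(ren)
  node 6: 1 child(ren)
  node 12: 0 child(ren)
  node 18: 0 child(ren)
  node 21: 0 child(ren)
Matching nodes: [38, 2, 19, 16, 6]
Count of internal (non-leaf) nodes: 5
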